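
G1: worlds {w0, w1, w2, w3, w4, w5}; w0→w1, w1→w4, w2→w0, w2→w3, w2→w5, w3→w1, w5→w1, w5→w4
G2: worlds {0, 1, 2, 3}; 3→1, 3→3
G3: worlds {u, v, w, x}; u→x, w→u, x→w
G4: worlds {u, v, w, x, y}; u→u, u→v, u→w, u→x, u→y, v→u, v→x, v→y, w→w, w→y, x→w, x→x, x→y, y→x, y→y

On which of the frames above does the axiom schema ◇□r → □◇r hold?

G3, G4

Frame correspondent (Sahlqvist): ∀x ∀y ∀z (Rxy ∧ Rxz → ∃w (Ryw ∧ Rzw)) — i.e. convergence.
G1: fails — Rw1w4 and Rw1w4 but w4 and w4 have no common successor.
G2: fails — R33 and R31 but 3 and 1 have no common successor.
G3: holds.
G4: holds.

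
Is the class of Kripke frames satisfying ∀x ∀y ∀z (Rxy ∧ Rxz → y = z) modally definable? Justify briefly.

The condition is partial functionality. A defining modal formula is ◇r → □r.

Definable; ◇r → □r defines it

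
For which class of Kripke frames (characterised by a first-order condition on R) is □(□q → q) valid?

shift-reflexivity

Suppose □(□q→q) is valid. Take Rxy and set V(q)={w : Ryw}. Then at y, □q holds; since □(□q→q) at x, □q→q at y, so q at y, i.e. Ryy.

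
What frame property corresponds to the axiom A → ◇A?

reflexivity: ∀x Rxx

This is a form of the T axiom.
It corresponds to reflexivity: ∀x Rxx.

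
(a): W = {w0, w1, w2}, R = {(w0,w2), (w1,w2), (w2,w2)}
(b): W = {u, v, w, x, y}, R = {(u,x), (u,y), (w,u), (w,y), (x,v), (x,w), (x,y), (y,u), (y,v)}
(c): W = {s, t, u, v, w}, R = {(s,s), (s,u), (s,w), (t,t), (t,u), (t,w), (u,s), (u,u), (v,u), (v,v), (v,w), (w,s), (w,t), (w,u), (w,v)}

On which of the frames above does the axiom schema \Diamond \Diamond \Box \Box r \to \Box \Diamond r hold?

(a), (c)

This is the axiom for a generalized confluence (Geach) condition; its first-order frame correspondent is \forall x \forall y \forall z ((x R^2 y \wedge xRz) \to \exists w (y R^2 w \wedge zRw)).
(a): holds.
(b): fails — uR²v, uRx but no t with vR²t and xRt.
(c): holds.
Valid on: (a), (c).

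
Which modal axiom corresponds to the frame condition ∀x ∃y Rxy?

□ψ → ◇ψ

The condition is seriality. The D schema □ψ → ◇ψ defines it.
Suppose □ψ→◇ψ is valid. At any x set V(ψ)=W. Then □ψ at x, so ◇ψ at x, so x has a successor.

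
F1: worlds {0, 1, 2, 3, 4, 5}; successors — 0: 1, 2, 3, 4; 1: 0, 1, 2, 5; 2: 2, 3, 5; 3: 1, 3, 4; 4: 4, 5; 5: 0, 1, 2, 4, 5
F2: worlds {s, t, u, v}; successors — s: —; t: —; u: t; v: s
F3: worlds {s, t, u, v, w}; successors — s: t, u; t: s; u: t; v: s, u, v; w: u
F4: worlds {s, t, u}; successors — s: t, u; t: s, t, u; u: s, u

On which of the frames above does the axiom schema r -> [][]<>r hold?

F2

Frame correspondent (Sahlqvist): forall x forall z (x R^2 z -> exists w (x = w & zRw)) — i.e. a generalized confluence (Geach) condition.
F1: fails — 0R²0 but no w with 0=w and 0Rw.
F2: ✓.
F3: fails — sR²s but no w* with s=w* and sRw*.
F4: fails — sR²s but no w with s=w and sRw.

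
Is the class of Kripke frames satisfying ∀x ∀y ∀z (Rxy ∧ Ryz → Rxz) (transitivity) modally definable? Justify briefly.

Definable; □r → □□r defines it

The condition is transitivity. A defining modal formula is □r → □□r.
Suppose □r→□□r is valid. Take Rxy, Ryz and set V(r)={w : Rxw}. Then □r at x, so □□r at x, so □r at y, so r at z, i.e. Rxz.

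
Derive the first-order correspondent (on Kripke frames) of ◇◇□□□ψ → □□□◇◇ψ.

∀x ∀y ∀z ((xR²y ∧ xR³z) → ∃w (yR³w ∧ zR²w))

This is a Sahlqvist (Geach-type) schema ◇^2□^3ψ → □^3◇^2ψ.
First-order correspondent: ∀x ∀y ∀z ((xR²y ∧ xR³z) → ∃w (yR³w ∧ zR²w)).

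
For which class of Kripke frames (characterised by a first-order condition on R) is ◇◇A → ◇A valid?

This schema is equivalent to the 4 axiom □A → □□A.
It corresponds to transitivity: ∀x ∀y ∀z (Rxy ∧ Ryz → Rxz).

transitivity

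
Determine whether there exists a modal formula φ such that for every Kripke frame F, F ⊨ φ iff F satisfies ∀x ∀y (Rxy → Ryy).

Yes — defined by □(□r → r)

This is a Sahlqvist condition; the T□ axiom □(□r → r) defines it.
Suppose □(□r→r) is valid. Take Rxy and set V(r)={w : Ryw}. Then at y, □r holds; since □(□r→r) at x, □r→r at y, so r at y, i.e. Ryy.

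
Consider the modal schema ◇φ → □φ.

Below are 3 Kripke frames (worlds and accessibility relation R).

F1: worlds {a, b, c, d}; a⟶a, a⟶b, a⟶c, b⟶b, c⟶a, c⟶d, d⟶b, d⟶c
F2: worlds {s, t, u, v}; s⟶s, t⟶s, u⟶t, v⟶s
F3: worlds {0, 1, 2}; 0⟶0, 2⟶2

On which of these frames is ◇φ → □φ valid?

F2, F3

Frame correspondent (Sahlqvist): ∀x ∀y ∀z (Rxy ∧ Rxz → y = z) — i.e. partial functionality.
F1: fails — a sees both a and b.
F2: condition met.
F3: condition met.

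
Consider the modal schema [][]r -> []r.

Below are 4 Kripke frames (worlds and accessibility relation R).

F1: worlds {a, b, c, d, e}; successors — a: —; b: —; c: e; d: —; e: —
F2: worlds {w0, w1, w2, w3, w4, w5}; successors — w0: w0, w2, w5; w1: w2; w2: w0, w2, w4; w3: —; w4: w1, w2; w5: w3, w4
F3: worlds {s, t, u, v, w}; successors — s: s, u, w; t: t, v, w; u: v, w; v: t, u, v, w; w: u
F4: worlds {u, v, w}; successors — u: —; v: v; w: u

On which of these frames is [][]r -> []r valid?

The schema corresponds to density: forall x forall y (Rxy -> exists z (Rxz & Rzy)).
F1: fails — Rce but no z with Rcz and Rze.
F2: fails — Rw4w1 but no z with Rw4z and Rzw1.
F3: fails — Rwu but no z with Rwz and Rzu.
F4: fails — Rwu but no z with Rwz and Rzu.
Valid on no frame.

none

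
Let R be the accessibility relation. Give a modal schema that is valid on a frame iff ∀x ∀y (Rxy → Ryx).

r → □◇r

A defining formula is r → □◇r (the B axiom).
Suppose r→□◇r is valid. Take Rxy and set V(r)={x}. Then r at x, so □◇r at x, so ◇r at y, so some z with Ryz has r; z=x, i.e. Ryx.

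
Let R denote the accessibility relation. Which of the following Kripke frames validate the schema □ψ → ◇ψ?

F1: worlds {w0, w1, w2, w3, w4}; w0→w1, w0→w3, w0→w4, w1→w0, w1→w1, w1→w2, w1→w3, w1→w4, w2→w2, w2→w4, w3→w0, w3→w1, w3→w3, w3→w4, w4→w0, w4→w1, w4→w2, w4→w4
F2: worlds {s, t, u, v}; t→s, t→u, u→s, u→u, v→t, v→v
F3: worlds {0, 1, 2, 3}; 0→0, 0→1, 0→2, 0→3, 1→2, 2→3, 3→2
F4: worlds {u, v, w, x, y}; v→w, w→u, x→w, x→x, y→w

F1, F3

The schema corresponds to seriality: ∀x ∃y Rxy.
F1: ✓.
F2: fails — world s has no successor.
F3: ✓.
F4: fails — world u has no successor.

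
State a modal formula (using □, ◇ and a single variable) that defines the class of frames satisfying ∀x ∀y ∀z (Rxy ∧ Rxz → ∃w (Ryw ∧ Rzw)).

◇□p → □◇p

The condition is convergence. The .2 schema ◇□p → □◇p defines it.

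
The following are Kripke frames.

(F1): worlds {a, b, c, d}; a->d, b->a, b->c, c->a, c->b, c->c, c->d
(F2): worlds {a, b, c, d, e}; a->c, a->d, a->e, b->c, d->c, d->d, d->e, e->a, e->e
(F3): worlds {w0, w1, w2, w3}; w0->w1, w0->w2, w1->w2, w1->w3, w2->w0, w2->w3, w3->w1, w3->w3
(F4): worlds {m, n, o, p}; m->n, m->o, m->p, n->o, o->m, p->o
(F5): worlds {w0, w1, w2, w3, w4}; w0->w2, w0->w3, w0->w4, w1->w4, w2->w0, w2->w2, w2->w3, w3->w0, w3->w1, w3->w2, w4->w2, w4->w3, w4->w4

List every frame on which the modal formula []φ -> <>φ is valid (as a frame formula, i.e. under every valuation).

(F3), (F4), (F5)

This is the axiom for seriality; its first-order frame correspondent is forall x exists y Rxy.
(F1): fails — world d has no successor.
(F2): fails — world c has no successor.
(F3): holds.
(F4): holds.
(F5): holds.
Valid on: (F3), (F4), (F5).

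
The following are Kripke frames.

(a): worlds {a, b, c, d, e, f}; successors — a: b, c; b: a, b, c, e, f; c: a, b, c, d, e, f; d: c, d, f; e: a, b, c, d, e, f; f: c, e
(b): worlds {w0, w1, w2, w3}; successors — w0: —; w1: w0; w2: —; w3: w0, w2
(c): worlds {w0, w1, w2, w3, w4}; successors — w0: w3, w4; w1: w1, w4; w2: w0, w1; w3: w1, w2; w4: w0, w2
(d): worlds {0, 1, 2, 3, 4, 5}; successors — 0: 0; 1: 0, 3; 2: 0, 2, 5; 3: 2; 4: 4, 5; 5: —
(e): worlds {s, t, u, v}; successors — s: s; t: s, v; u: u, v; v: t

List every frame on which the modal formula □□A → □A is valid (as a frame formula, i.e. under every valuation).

(a)

This is the axiom for density; its first-order frame correspondent is ∀x ∀y (Rxy → ∃z (Rxz ∧ Rzy)).
(a): condition met.
(b): fails — Rw1w0 but no z with Rw1z and Rzw0.
(c): fails — Rw0w4 but no z with Rw0z and Rzw4.
(d): fails — R13 but no z with R1z and Rz3.
(e): fails — Rtv but no z with Rtz and Rzv.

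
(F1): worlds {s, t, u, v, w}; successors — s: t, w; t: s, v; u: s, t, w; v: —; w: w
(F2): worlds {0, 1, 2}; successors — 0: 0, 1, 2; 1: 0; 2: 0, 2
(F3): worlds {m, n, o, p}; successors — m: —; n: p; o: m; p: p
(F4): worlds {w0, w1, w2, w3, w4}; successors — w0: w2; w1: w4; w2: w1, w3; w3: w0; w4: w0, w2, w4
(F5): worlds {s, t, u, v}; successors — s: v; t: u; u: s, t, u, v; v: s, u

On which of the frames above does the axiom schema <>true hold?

(F2), (F4), (F5)

Frame correspondent (Sahlqvist): forall x exists y Rxy — i.e. seriality.
(F1): fails — world v has no successor.
(F2): ✓.
(F3): fails — world m has no successor.
(F4): ✓.
(F5): ✓.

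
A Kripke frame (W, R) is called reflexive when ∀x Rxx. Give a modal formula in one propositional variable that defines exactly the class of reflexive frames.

A defining formula is □r → r (the T axiom).

□r → r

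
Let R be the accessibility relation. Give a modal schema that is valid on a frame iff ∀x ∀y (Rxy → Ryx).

q → □◇q

This is symmetry; the standard corresponding axiom is B: q → □◇q.
Suppose q→□◇q is valid. Take Rxy and set V(q)={x}. Then q at x, so □◇q at x, so ◇q at y, so some z with Ryz has q; z=x, i.e. Ryx.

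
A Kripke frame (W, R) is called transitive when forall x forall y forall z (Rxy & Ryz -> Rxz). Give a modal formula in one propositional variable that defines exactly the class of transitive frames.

This is transitivity; the standard corresponding axiom is 4: □r → □□r.
Suppose □r→□□r is valid. Take Rxy, Ryz and set V(r)={w : Rxw}. Then □r at x, so □□r at x, so □r at y, so r at z, i.e. Rxz.

□r → □□r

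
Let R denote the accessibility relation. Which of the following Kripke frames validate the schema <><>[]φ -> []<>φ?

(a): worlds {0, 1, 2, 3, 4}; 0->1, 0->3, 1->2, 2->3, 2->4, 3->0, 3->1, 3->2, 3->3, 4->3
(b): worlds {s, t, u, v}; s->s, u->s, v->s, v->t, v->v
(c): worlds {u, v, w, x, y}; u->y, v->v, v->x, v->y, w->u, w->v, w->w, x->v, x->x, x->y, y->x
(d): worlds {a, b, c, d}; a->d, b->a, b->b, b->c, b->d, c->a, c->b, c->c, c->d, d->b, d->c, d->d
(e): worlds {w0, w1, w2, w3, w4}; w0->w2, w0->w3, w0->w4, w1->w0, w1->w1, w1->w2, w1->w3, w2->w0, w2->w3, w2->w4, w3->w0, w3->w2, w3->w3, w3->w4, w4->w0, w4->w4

The schema corresponds to a generalized confluence (Geach) condition: forall x forall y forall z ((x R^2 y & xRz) -> exists w (yRw & zRw)).
(a): fails — 0R²0, 0R1 but no w with 0Rw and 1Rw.
(b): fails — vR²s, vRt but no w with sRw and tRw.
(c): fails — wR²u, wRw but no t with uRt and wRt.
(d): ✓.
(e): ✓.

(d), (e)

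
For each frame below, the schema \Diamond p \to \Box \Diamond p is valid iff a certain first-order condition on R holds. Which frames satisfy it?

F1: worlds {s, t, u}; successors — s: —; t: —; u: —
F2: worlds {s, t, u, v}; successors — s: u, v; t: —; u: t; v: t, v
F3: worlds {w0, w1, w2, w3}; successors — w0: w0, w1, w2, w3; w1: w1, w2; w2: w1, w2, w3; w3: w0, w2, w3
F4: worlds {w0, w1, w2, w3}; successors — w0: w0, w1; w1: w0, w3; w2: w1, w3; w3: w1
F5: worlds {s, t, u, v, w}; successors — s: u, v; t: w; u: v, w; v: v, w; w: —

The schema corresponds to the Euclidean property: \forall x \forall y \forall z (Rxy \wedge Rxz \to Ryz).
F1: holds.
F2: fails — Rsv and Rsu but not Rvu.
F3: fails — Rw0w1 and Rw0w0 but not Rw1w0.
F4: fails — Rw0w1 and Rw0w1 but not Rw1w1.
F5: fails — Rsv and Rsu but not Rvu.

F1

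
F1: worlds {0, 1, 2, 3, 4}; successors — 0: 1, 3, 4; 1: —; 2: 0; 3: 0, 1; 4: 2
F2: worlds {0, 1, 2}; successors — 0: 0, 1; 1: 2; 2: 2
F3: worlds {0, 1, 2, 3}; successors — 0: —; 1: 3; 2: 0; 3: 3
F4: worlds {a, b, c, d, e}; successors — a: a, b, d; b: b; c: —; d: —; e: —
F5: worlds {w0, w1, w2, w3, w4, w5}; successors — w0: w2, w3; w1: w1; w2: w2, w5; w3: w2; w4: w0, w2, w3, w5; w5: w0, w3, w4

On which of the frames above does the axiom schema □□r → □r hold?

F2, F4

Frame correspondent (Sahlqvist): ∀x ∀y (Rxy → ∃z (Rxz ∧ Rzy)) — i.e. density.
F1: fails — R04 but no z with R0z and Rz4.
F2: satisfies the condition.
F3: fails — R20 but no z with R2z and Rz0.
F4: satisfies the condition.
F5: fails — Rw0w3 but no z with Rw0z and Rzw3.
Valid on: F2, F4.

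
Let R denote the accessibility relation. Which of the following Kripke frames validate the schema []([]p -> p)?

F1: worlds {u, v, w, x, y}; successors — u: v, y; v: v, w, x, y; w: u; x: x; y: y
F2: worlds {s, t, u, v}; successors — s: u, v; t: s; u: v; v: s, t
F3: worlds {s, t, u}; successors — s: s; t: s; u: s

F3

The schema corresponds to shift-reflexivity: forall x forall y (Rxy -> Ryy).
F1: fails — Rwu but not Ruu.
F2: fails — Ruv but not Rvv.
F3: satisfies the condition.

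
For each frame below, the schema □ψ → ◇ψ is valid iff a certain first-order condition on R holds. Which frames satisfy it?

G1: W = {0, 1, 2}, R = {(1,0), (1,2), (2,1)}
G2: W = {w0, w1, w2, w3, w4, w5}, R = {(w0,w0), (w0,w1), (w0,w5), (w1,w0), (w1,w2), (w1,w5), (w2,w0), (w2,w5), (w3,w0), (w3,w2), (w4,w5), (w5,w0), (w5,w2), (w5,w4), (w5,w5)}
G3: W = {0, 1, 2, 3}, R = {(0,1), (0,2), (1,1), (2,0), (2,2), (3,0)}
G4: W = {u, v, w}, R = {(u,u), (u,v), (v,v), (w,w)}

The schema corresponds to seriality: ∀x ∃y Rxy.
G1: fails — world 0 has no successor.
G2: holds.
G3: holds.
G4: holds.
Valid on: G2, G3, G4.

G2, G3, G4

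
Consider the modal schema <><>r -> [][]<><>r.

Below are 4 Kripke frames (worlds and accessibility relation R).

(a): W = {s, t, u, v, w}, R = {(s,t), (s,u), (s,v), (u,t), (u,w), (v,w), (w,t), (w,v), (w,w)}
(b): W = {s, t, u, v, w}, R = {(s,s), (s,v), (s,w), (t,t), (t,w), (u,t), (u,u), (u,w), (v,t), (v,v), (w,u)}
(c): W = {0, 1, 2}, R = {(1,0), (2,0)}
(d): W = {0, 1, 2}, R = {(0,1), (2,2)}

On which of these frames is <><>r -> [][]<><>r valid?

(c), (d)

Frame correspondent (Sahlqvist): forall x forall y forall z ((x R^2 y & x R^2 z) -> exists w (y = w & z R^2 w)) — i.e. a generalized confluence (Geach) condition.
(a): fails — sR²t, sR²t but no w* with t=w* and tR²w*.
(b): fails — sR²s, sR²t but no w* with s=w* and tR²w*.
(c): ✓.
(d): ✓.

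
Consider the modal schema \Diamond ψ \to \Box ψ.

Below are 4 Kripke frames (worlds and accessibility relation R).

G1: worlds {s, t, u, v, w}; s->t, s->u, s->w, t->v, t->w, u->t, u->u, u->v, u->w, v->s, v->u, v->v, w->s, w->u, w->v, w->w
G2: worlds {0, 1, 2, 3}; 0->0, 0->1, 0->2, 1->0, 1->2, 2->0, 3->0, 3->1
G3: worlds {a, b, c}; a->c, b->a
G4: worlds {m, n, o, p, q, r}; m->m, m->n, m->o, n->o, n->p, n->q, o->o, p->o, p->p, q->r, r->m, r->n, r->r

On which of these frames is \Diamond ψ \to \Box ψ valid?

Frame correspondent (Sahlqvist): \forall x \forall y \forall z (Rxy \wedge Rxz \to y = z) — i.e. partial functionality.
G1: fails — s sees both t and u.
G2: fails — 0 sees both 0 and 1.
G3: satisfies the condition.
G4: fails — m sees both m and n.

G3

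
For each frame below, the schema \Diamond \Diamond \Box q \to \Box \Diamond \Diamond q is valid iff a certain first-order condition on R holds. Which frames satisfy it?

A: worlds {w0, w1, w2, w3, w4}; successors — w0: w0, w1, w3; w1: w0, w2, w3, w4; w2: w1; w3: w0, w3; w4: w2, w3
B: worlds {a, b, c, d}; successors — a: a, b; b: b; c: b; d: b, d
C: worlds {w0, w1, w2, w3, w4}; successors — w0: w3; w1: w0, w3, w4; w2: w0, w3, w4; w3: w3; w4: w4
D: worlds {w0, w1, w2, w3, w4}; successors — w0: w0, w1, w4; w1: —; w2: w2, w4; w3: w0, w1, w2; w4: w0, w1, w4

This is the axiom for a generalized confluence (Geach) condition; its first-order frame correspondent is \forall x \forall y \forall z ((x R^2 y \wedge xRz) \to \exists w (yRw \wedge z R^2 w)).
A: fails — w1R²w2, w1Rw2 but no w with w2Rw and w2R²w.
B: ✓.
C: fails — w1R²w3, w1Rw4 but no w with w3Rw and w4R²w.
D: fails — w0R²w0, w0Rw1 but no w with w0Rw and w1R²w.
Valid on: B.

B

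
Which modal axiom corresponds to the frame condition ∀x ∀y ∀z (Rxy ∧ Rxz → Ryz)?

A defining formula is ◇s → □◇s (the 5 axiom).
Suppose ◇s→□◇s is valid. Take Rxy, Rxz and set V(s)={y}. Then ◇s at x, so □◇s at x, so ◇s at z, so some w with Rzw has s; w=y, i.e. Rzy. By symmetry of the argument, Ryz.

◇s → □◇s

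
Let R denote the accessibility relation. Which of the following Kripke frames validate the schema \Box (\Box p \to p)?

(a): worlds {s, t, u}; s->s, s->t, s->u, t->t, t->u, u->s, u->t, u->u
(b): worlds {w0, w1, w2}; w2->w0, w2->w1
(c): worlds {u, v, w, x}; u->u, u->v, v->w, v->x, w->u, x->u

This is the axiom for shift-reflexivity; its first-order frame correspondent is \forall x \forall y (Rxy \to Ryy).
(a): ✓.
(b): fails — Rw2w0 but not Rw0w0.
(c): fails — Ruv but not Rvv.
Valid on: (a).

(a)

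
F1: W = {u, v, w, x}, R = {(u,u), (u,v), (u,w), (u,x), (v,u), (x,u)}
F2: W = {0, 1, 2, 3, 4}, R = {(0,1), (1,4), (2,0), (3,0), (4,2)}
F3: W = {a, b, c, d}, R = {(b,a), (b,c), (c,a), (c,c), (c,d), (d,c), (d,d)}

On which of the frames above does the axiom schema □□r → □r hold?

This is the axiom for density; its first-order frame correspondent is ∀x ∀y (Rxy → ∃z (Rxz ∧ Rzy)).
F1: satisfies the condition.
F2: fails — R01 but no z with R0z and Rz1.
F3: satisfies the condition.

F1, F3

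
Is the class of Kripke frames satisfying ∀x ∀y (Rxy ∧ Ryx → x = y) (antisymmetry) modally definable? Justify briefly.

No

Modal frame validity is preserved under surjective bounded morphisms.
The 4-cycle (worlds a,b,c,d with a→b→c→d→a) is antisymmetric. Sending even-indexed worlds to • and odd-indexed worlds to ∘ is a surjective bounded morphism onto the two-world frame with •↔∘, which is not antisymmetric.
Hence antisymmetry is not modally definable.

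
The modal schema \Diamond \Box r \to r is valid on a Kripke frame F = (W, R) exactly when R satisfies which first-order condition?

Symmetry

Replacing r by ¬r and contraposing gives the equivalent schema r → □◇r.
Suppose r→□◇r is valid. Take Rxy and set V(r)={x}. Then r at x, so □◇r at x, so ◇r at y, so some z with Ryz has r; z=x, i.e. Ryx.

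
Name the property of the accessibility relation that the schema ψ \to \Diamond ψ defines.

Replacing ψ by ¬ψ and contraposing gives the equivalent schema □ψ → ψ.
Suppose □ψ→ψ is valid. At any x set V(ψ)={w : Rxw}. Then □ψ holds at x, so ψ holds at x, i.e. Rxx.

reflexivity: \forall x Rxx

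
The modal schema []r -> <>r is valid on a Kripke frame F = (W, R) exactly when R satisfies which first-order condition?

Seriality

Suppose □r→◇r is valid. At any x set V(r)=W. Then □r at x, so ◇r at x, so x has a successor.
Conversely, on a frame with seriality the schema holds at every world under every valuation.
So the correspondent is seriality.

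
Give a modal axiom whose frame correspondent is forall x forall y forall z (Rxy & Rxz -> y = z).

◇r → □r

A defining formula is ◇r → □r (the CD axiom).
Suppose ◇r→□r is valid. Take Rxy, Rxz and set V(r)={y}. Then ◇r at x, so □r at x, so r at z, i.e. z=y.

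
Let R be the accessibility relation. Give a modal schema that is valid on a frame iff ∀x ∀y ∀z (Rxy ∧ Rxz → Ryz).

A defining formula is ◇s → □◇s (the 5 axiom).
Suppose ◇s→□◇s is valid. Take Rxy, Rxz and set V(s)={y}. Then ◇s at x, so □◇s at x, so ◇s at z, so some w with Rzw has s; w=y, i.e. Rzy. By symmetry of the argument, Ryz.

◇s → □◇s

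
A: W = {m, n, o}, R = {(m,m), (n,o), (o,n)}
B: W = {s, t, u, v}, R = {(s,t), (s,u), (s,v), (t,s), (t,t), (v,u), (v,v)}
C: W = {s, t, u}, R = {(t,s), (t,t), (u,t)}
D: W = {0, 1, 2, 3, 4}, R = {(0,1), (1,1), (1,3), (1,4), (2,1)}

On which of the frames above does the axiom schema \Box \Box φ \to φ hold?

A

Frame correspondent (Sahlqvist): \forall x \exists w (x R^2 w \wedge x = w) — i.e. a generalized confluence (Geach) condition.
A: ✓.
B: fails — at u but no w with uR²w and u=w.
C: fails — at s but no w with sR²w and s=w.
D: fails — at 0 but no w with 0R²w and 0=w.
Valid on: A.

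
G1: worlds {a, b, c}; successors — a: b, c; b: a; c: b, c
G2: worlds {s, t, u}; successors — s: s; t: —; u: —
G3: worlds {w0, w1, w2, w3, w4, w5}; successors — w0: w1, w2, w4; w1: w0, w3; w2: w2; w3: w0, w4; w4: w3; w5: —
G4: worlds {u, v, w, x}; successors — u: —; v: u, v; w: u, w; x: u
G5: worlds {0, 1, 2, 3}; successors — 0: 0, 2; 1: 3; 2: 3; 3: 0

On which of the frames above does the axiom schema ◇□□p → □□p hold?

G2

Frame correspondent (Sahlqvist): ∀x ∀y ∀z ((xRy ∧ xR²z) → ∃w (yR²w ∧ z = w)) — i.e. a generalized confluence (Geach) condition.
G1: fails — aRb, aR²a but no w with bR²w and a=w.
G2: condition met.
G3: fails — w0Rw1, w0R²w3 but no w with w1R²w and w3=w.
G4: fails — vRu, vR²u but no t with uR²t and u=t.
G5: fails — 0R2, 0R²2 but no w with 2R²w and 2=w.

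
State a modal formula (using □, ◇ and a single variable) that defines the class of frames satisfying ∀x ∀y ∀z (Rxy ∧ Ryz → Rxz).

□q → □□q

A defining formula is □q → □□q (the 4 axiom).
Suppose □q→□□q is valid. Take Rxy, Ryz and set V(q)={w : Rxw}. Then □q at x, so □□q at x, so □q at y, so q at z, i.e. Rxz.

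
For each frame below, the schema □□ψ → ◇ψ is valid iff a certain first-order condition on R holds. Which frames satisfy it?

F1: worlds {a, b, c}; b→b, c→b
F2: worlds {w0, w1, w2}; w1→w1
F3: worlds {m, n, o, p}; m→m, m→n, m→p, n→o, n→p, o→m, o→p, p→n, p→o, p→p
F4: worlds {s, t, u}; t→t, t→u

F3

The schema corresponds to a generalized confluence (Geach) condition: ∀x ∃w (xR²w ∧ xRw).
F1: fails — at a but no w with aR²w and aRw.
F2: fails — at w0 but no w with w0R²w and w0Rw.
F3: ✓.
F4: fails — at s but no w with sR²w and sRw.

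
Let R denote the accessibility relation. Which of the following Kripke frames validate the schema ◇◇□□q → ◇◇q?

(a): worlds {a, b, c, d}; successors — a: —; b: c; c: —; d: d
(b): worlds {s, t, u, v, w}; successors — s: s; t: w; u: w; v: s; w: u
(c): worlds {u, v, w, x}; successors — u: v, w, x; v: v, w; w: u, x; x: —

(a), (b)

Frame correspondent (Sahlqvist): ∀x ∀y (xR²y → ∃w (yR²w ∧ xR²w)) — i.e. a generalized confluence (Geach) condition.
(a): condition met.
(b): condition met.
(c): fails — uR²x but no t with xR²t and uR²t.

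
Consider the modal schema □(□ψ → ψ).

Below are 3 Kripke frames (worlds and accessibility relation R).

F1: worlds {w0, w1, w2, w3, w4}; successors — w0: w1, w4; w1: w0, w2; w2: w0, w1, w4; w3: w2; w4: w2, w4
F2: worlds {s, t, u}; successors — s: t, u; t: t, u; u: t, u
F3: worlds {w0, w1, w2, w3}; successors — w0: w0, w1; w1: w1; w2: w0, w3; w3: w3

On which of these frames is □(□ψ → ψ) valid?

Frame correspondent (Sahlqvist): ∀x ∀y (Rxy → Ryy) — i.e. shift-reflexivity.
F1: fails — Rw1w2 but not Rw2w2.
F2: ✓.
F3: ✓.
Valid on: F2, F3.

F2, F3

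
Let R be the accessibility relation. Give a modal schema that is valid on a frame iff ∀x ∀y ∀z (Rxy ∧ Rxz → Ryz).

◇ψ → □◇ψ

This is the Euclidean property; the standard corresponding axiom is 5: ◇ψ → □◇ψ.
Suppose ◇ψ→□◇ψ is valid. Take Rxy, Rxz and set V(ψ)={y}. Then ◇ψ at x, so □◇ψ at x, so ◇ψ at z, so some w with Rzw has ψ; w=y, i.e. Rzy. By symmetry of the argument, Ryz.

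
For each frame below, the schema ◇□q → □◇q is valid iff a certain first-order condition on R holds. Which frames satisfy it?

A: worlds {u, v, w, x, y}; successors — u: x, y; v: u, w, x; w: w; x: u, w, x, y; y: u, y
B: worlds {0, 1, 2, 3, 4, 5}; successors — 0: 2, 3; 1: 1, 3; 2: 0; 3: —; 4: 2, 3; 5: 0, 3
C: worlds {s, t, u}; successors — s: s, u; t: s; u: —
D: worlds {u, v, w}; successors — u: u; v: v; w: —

The schema corresponds to convergence: ∀x ∀y ∀z (Rxy ∧ Rxz → ∃w (Ryw ∧ Rzw)).
A: fails — Rvw and Rvu but w and u have no common successor.
B: fails — R02 and R03 but 2 and 3 have no common successor.
C: fails — Rsu and Rsu but u and u have no common successor.
D: satisfies the condition.

D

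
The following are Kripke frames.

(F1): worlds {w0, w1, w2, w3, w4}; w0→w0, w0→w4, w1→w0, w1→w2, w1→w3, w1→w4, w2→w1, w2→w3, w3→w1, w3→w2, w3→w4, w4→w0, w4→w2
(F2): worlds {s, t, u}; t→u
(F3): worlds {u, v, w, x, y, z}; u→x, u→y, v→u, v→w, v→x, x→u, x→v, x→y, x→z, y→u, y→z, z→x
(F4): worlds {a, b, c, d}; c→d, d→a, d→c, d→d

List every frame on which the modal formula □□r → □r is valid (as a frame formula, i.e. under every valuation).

(F4)

This is the axiom for density; its first-order frame correspondent is ∀x ∀y (Rxy → ∃z (Rxz ∧ Rzy)).
(F1): fails — Rw4w2 but no z with Rw4z and Rzw2.
(F2): fails — Rtu but no z with Rtz and Rzu.
(F3): fails — Rzx but no t with Rzt and Rtx.
(F4): satisfies the condition.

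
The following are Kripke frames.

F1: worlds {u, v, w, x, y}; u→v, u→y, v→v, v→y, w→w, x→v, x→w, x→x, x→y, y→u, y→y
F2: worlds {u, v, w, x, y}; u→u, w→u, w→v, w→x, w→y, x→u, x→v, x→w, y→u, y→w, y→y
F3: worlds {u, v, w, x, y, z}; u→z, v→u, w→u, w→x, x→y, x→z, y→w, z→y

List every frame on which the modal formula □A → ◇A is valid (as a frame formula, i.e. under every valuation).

Frame correspondent (Sahlqvist): ∀x ∃y Rxy — i.e. seriality.
F1: condition met.
F2: fails — world v has no successor.
F3: condition met.

F1, F3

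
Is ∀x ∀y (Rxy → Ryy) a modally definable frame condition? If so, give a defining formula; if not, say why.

Definable; □(□r → r) defines it

The condition is shift-reflexivity. A defining modal formula is □(□r → r).
Suppose □(□r→r) is valid. Take Rxy and set V(r)={w : Ryw}. Then at y, □r holds; since □(□r→r) at x, □r→r at y, so r at y, i.e. Ryy.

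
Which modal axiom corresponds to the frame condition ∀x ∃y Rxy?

A defining formula is □r → ◇r (the D axiom).
Suppose □r→◇r is valid. At any x set V(r)=W. Then □r at x, so ◇r at x, so x has a successor.

□r → ◇r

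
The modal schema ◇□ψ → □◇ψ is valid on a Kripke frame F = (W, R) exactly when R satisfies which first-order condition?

Suppose ◇□ψ→□◇ψ is valid. Take Rxy, Rxz and set V(ψ)={w : Ryw}. Then □ψ at y so ◇□ψ at x, so □◇ψ at x, so ◇ψ at z, giving w with Rzw and Ryw.

convergence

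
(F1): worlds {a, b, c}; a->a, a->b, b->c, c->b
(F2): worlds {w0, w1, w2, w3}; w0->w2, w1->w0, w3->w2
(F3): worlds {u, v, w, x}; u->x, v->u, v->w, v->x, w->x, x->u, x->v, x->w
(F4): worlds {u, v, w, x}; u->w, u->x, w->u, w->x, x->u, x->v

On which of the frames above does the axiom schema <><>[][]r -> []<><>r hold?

The schema corresponds to a generalized confluence (Geach) condition: forall x forall y forall z ((x R^2 y & xRz) -> exists w (y R^2 w & z R^2 w)).
(F1): fails — aR²c, aRb but no w with cR²w and bR²w.
(F2): fails — w1R²w2, w1Rw0 but no w with w2R²w and w0R²w.
(F3): holds.
(F4): fails — uR²v, uRw but no t with vR²t and wR²t.

(F3)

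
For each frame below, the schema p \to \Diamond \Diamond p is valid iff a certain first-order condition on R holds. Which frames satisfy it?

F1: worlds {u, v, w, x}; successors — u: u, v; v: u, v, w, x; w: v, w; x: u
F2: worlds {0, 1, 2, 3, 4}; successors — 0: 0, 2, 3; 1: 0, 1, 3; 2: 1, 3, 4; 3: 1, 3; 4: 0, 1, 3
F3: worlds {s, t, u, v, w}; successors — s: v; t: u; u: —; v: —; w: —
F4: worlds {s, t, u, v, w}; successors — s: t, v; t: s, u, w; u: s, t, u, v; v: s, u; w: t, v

This is the axiom for a generalized confluence (Geach) condition; its first-order frame correspondent is \forall x \exists w (x = w \wedge x R^2 w).
F1: fails — at x but no t with x=t and xR²t.
F2: fails — at 2 but no w with 2=w and 2R²w.
F3: fails — at s but no w* with s=w* and sR²w*.
F4: satisfies the condition.
Valid on: F4.

F4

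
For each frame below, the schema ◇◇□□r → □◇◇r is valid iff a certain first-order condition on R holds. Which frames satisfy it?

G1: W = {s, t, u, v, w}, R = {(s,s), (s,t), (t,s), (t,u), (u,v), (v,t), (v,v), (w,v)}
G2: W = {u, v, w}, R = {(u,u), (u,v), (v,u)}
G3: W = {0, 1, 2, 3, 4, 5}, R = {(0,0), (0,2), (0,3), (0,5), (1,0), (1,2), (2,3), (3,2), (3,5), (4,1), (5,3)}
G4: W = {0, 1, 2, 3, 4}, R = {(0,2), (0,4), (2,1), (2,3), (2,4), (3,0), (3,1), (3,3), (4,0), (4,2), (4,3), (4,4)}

G1, G2

This is the axiom for a generalized confluence (Geach) condition; its first-order frame correspondent is ∀x ∀y ∀z ((xR²y ∧ xRz) → ∃w (yR²w ∧ zR²w)).
G1: condition met.
G2: condition met.
G3: fails — 0R²2, 0R3 but no w with 2R²w and 3R²w.
G4: fails — 0R²1, 0R2 but no w with 1R²w and 2R²w.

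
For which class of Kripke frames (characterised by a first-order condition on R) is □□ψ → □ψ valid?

density

Suppose □□ψ→□ψ is valid. Take Rxy and set V(ψ)={w : xR²w}. Then □□ψ at x, so □ψ at x, so ψ at y, i.e. ∃z(Rxz∧Rzy).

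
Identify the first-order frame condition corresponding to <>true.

seriality

This schema is equivalent to the D axiom □A → ◇A.
It corresponds to seriality: forall x exists y Rxy.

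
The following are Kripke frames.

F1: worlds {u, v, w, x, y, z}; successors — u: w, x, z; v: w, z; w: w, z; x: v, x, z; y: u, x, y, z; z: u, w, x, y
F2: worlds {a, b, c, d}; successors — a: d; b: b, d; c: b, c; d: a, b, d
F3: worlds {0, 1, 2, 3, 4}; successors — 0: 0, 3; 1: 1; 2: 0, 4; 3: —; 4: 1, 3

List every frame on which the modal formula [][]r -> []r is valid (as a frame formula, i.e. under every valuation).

The schema corresponds to density: forall x forall y (Rxy -> exists z (Rxz & Rzy)).
F1: ✓.
F2: ✓.
F3: fails — R43 but no z with R4z and Rz3.
Valid on: F1, F2.

F1, F2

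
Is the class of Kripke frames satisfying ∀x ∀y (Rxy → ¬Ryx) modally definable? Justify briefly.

Modal frame validity is preserved under surjective bounded morphisms.
The 5-cycle (worlds a,b,c,d,e with a→b→c→d→e→a) is asymmetric. Mapping every world to a single reflexive point • is a surjective bounded morphism, and the reflexive point is not asymmetric (R•• but asymmetry requires ¬R••).
So the class is not modally definable.

Not modally definable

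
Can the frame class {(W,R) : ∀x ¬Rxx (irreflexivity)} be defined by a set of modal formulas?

No

Any modally definable frame class is closed under surjective bounded morphisms.
The 4-cycle (worlds s,t,u,v with s→t→u→v→s) is irreflexive, and the map sending every world to a single reflexive point • is a surjective bounded morphism (forth: every edge maps to (•,•); back: every world has a successor). So any modal formula valid on the 4-cycle is also valid on the reflexive point, which is not irreflexive.
So no modal formula (or set of formulas) defines exactly the irreflexive frames.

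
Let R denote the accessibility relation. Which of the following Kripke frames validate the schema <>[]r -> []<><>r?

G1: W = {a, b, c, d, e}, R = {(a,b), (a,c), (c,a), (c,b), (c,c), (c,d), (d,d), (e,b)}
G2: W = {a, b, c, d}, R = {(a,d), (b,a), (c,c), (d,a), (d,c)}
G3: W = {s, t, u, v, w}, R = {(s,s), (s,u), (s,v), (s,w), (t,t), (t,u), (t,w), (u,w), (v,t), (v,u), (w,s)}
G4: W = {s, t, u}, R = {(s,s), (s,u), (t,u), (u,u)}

The schema corresponds to a generalized confluence (Geach) condition: forall x forall y forall z ((xRy & xRz) -> exists w (yRw & z R^2 w)).
G1: fails — aRb, aRb but no w with bRw and bR²w.
G2: fails — bRa, bRa but no w with aRw and aR²w.
G3: fails — sRu, sRu but no w* with uRw* and uR²w*.
G4: condition met.
Valid on: G4.

G4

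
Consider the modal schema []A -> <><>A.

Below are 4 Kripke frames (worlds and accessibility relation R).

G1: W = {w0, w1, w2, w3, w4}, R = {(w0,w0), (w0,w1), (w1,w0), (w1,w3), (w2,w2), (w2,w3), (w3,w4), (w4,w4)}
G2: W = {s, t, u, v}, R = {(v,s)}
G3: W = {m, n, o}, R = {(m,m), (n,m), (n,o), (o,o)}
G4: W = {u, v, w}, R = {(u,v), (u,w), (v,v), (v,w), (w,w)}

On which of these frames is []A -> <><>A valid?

G1, G3, G4

This is the axiom for a generalized confluence (Geach) condition; its first-order frame correspondent is forall x exists w (xRw & x R^2 w).
G1: holds.
G2: fails — at s but no w with sRw and sR²w.
G3: holds.
G4: holds.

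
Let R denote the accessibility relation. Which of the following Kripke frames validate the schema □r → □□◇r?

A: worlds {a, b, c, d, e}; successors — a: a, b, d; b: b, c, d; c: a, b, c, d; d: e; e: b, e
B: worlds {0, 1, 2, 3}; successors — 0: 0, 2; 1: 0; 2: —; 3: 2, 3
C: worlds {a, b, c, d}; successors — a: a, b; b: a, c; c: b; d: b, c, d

Frame correspondent (Sahlqvist): ∀x ∀z (xR²z → ∃w (xRw ∧ zRw)) — i.e. a generalized confluence (Geach) condition.
A: fails — aR²d but no w with aRw and dRw.
B: fails — 0R²2 but no w with 0Rw and 2Rw.
C: ✓.
Valid on: C.

C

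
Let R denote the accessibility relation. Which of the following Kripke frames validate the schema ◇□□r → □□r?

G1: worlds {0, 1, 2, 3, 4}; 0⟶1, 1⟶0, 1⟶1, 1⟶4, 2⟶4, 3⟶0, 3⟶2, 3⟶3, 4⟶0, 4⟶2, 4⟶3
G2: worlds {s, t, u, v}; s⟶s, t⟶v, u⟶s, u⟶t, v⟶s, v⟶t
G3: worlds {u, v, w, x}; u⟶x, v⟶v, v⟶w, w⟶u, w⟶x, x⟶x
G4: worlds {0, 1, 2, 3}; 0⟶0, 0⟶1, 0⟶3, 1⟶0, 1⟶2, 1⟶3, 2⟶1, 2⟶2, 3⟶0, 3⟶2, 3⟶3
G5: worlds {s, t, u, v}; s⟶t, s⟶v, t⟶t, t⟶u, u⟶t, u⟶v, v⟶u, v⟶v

Frame correspondent (Sahlqvist): ∀x ∀y ∀z ((xRy ∧ xR²z) → ∃w (yR²w ∧ z = w)) — i.e. a generalized confluence (Geach) condition.
G1: fails — 1R0, 1R²2 but no w with 0R²w and 2=w.
G2: fails — tRv, tR²t but no w with vR²w and t=w.
G3: fails — vRw, vR²u but no t with wR²t and u=t.
G4: condition met.
G5: condition met.
Valid on: G4, G5.

G4, G5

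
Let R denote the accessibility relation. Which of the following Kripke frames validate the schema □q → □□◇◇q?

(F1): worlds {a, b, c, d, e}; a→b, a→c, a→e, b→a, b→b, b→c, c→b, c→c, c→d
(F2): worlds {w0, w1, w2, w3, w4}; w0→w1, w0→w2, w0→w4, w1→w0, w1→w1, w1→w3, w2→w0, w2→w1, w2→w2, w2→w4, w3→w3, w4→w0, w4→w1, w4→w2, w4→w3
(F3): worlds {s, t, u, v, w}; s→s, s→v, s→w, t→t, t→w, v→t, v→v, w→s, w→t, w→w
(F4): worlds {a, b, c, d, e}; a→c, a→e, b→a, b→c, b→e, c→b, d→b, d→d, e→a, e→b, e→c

This is the axiom for a generalized confluence (Geach) condition; its first-order frame correspondent is ∀x ∀z (xR²z → ∃w (xRw ∧ zR²w)).
(F1): fails — aR²d but no w with aRw and dR²w.
(F2): fails — w0R²w3 but no w with w0Rw and w3R²w.
(F3): holds.
(F4): fails — cR²c but no w with cRw and cR²w.

(F3)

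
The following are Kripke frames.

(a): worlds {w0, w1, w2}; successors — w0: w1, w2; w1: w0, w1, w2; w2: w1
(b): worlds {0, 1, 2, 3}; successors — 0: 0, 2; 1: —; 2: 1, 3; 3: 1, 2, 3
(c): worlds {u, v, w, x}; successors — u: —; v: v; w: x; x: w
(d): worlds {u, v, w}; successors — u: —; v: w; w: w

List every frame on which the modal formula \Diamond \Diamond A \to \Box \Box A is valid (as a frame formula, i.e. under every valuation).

This is the axiom for a generalized confluence (Geach) condition; its first-order frame correspondent is \forall x \forall y \forall z ((x R^2 y \wedge x R^2 z) \to \exists w (y = w \wedge z = w)).
(a): fails — w0R²w0, w0R²w1 but w0 ≠ w1.
(b): fails — 0R²0, 0R²1 but 0 ≠ 1.
(c): holds.
(d): holds.
Valid on: (c), (d).

(c), (d)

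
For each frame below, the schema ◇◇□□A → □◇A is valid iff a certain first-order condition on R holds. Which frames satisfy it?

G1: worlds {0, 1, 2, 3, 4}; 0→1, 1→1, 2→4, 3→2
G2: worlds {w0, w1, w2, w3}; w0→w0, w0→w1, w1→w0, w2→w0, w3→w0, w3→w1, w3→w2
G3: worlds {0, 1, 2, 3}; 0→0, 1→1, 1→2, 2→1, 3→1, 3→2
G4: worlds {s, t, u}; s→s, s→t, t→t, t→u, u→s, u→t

The schema corresponds to a generalized confluence (Geach) condition: ∀x ∀y ∀z ((xR²y ∧ xRz) → ∃w (yR²w ∧ zRw)).
G1: fails — 3R²4, 3R2 but no w with 4R²w and 2Rw.
G2: ✓.
G3: ✓.
G4: ✓.
Valid on: G2, G3, G4.

G2, G3, G4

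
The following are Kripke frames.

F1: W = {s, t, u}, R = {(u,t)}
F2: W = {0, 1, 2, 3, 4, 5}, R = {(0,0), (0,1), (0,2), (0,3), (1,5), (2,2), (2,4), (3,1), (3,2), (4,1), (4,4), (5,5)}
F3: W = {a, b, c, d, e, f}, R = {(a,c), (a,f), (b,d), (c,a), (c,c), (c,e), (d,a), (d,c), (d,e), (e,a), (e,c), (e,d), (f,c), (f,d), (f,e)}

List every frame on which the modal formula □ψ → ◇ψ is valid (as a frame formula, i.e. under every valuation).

F2, F3

Frame correspondent (Sahlqvist): ∀x ∃y Rxy — i.e. seriality.
F1: fails — world s has no successor.
F2: condition met.
F3: condition met.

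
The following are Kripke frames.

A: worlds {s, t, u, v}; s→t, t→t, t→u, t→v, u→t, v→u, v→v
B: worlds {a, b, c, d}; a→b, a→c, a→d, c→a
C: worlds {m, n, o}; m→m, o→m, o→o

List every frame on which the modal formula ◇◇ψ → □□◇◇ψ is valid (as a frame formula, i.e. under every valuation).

The schema corresponds to a generalized confluence (Geach) condition: ∀x ∀y ∀z ((xR²y ∧ xR²z) → ∃w (y = w ∧ zR²w)).
A: satisfies the condition.
B: fails — cR²b, cR²b but no w with b=w and bR²w.
C: fails — oR²o, oR²m but no w with o=w and mR²w.

A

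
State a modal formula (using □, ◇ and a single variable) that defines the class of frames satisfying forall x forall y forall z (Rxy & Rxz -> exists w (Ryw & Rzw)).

◇□q → □◇q

A defining formula is ◇□q → □◇q (the .2 axiom).
Suppose ◇□q→□◇q is valid. Take Rxy, Rxz and set V(q)={w : Ryw}. Then □q at y so ◇□q at x, so □◇q at x, so ◇q at z, giving w with Rzw and Ryw.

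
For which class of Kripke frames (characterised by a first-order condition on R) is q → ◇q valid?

Equivalently (dual form): □q → q.
Suppose □q→q is valid. At any x set V(q)={w : Rxw}. Then □q holds at x, so q holds at x, i.e. Rxx.

reflexivity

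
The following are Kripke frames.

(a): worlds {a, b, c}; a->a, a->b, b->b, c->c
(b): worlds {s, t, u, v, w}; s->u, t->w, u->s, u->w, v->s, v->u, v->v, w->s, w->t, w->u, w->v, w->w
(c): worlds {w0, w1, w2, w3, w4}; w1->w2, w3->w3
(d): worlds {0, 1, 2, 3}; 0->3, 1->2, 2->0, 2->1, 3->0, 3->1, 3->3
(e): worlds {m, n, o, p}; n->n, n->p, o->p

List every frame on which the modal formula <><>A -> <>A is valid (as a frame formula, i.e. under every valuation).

Frame correspondent (Sahlqvist): forall x forall y forall z (Rxy & Ryz -> Rxz) — i.e. transitivity.
(a): satisfies the condition.
(b): fails — Ruw and Rwt but not Rut.
(c): satisfies the condition.
(d): fails — R31 and R12 but not R32.
(e): satisfies the condition.

(a), (c), (e)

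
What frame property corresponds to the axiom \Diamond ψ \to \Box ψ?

partial functionality: \forall x \forall y \forall z (Rxy \wedge Rxz \to y = z)

Suppose ◇ψ→□ψ is valid. Take Rxy, Rxz and set V(ψ)={y}. Then ◇ψ at x, so □ψ at x, so ψ at z, i.e. z=y.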